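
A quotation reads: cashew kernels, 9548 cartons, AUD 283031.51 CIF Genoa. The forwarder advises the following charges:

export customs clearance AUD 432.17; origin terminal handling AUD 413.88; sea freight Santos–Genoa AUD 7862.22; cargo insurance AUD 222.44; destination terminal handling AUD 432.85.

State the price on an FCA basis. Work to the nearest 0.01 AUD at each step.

Not relevant to the conversion: export clearance — on the seller under both CIF and FCA; already in the CIF price and stays in the FCA price. destination terminal — on the buyer under both terms; not part of either seller's price.
From CIF to FCA, the seller no longer bears: origin terminal, freight, insurance.
FCA price = 283031.51 − 413.88 − 7862.22 − 222.44 = 274532.97

FCA price: AUD 274532.97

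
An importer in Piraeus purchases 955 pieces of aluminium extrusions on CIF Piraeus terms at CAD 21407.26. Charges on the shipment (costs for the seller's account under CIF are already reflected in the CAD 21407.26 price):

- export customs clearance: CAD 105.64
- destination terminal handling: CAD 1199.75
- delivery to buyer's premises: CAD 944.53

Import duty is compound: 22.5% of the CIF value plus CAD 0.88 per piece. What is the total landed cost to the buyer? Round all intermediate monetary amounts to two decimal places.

Total landed cost: CAD 29208.57

CIF: the seller pays costs through ocean freight and marine insurance to the destination port.
Already in the invoice (seller's account under CIF): export clearance — exclude.
The CIF price already equals the CIF value: 21407.26
Ad valorem component: 21407.26 × 22.5% = 4816.63
Specific component: 955 × 0.88 = 840.40
Import duty = 4816.63 + 840.40 = 5657.03
Buyer bears: destination terminal 1199.75 + delivery 944.53 + duty 5657.03 = 7801.31
Landed cost = invoice 21407.26 + 7801.31 = 29208.57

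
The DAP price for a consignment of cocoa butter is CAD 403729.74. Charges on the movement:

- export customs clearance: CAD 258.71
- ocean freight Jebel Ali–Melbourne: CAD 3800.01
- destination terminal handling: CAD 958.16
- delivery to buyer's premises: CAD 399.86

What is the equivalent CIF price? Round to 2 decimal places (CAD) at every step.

Not relevant to the conversion: freight, export clearance — on the seller under both DAP and CIF; already in the DAP price and stays in the CIF price.
From DAP to CIF, the seller no longer bears: destination terminal, delivery.
CIF price = 403729.74 − 958.16 − 399.86 = 402371.72

CIF price: CAD 402371.72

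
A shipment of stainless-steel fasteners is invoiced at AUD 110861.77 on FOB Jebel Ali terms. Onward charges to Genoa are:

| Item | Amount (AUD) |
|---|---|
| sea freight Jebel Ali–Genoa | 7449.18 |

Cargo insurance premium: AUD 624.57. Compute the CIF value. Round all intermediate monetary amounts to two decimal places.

CIF = FOB price + freight + insurance
CIF = 110861.77 + 7449.18 + 624.57 = 118935.52

CIF value: AUD 118935.52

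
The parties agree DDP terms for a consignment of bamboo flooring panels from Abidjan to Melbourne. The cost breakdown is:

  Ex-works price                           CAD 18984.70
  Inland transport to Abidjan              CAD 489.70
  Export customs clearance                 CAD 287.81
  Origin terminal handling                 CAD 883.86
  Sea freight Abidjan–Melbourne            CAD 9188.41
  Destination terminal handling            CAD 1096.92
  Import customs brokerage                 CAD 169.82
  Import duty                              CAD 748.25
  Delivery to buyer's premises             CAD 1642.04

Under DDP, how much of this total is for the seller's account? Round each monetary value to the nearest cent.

DDP: the seller bears all costs including import duty.
Seller's account: goods 18984.70 + inland to port 489.70 + export clearance 287.81 + origin terminal 883.86 + freight 9188.41 + destination terminal 1096.92 + brokerage 169.82 + duty 748.25 + delivery 1642.04 = 33491.51
Buyer's account: 0.00

Seller's account: CAD 33491.51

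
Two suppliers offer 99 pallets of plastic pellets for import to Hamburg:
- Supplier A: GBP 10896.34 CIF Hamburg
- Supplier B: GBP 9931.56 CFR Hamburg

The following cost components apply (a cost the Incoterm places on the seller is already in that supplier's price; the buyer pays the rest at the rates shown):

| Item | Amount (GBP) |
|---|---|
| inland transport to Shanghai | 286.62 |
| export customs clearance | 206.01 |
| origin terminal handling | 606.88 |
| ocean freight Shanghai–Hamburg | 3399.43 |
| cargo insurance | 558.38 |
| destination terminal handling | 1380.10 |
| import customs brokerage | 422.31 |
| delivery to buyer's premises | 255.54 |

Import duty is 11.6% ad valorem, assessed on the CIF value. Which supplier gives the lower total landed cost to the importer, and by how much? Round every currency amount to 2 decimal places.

Supplier A (CIF):
The CIF price already equals the CIF value: 10896.34
Import duty = 10896.34 × 11.6% = 1263.98
Buyer bears (A): 1380.10 + 422.31 + 255.54 = 2057.95
Landed cost (A) = invoice 10896.34 + 2057.95 + duty 1263.98 = 14218.27
Supplier B (CFR):
CIF value = CFR price + insurance = 9931.56 + 558.38 = 10489.94
Import duty = 10489.94 × 11.6% = 1216.83
Buyer bears (B): 558.38 + 1380.10 + 422.31 + 255.54 = 2616.33
Landed cost (B) = invoice 9931.56 + 2616.33 + duty 1216.83 = 13764.72
Difference = |14218.27 − 13764.72| = 453.55

Supplier B is cheaper by GBP 453.55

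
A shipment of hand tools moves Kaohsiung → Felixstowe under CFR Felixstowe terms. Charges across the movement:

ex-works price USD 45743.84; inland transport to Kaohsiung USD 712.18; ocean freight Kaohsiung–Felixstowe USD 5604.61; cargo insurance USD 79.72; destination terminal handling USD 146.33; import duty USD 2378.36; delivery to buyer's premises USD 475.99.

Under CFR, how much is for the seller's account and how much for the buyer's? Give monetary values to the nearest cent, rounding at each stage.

Seller: USD 52060.63; buyer: USD 3080.40

CFR: the seller pays costs through ocean freight to the destination port, but not insurance.
Seller's account: goods 45743.84 + inland to port 712.18 + freight 5604.61 = 52060.63
Buyer's account: insurance 79.72 + destination terminal 146.33 + duty 2378.36 + delivery 475.99 = 3080.40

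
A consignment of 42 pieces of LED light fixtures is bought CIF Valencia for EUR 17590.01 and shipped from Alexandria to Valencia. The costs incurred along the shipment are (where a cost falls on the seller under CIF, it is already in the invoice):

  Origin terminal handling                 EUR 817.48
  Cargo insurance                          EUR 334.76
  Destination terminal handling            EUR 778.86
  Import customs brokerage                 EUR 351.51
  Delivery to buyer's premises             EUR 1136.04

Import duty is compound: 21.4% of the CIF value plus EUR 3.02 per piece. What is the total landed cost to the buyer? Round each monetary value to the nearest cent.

CIF: the seller pays costs through ocean freight and marine insurance to the destination port.
Already in the invoice (seller's account under CIF): origin terminal, insurance — exclude.
The CIF price already equals the CIF value: 17590.01
Ad valorem component: 17590.01 × 21.4% = 3764.26
Specific component: 42 × 3.02 = 126.84
Import duty = 3764.26 + 126.84 = 3891.10
Buyer bears: destination terminal 778.86 + brokerage 351.51 + delivery 1136.04 + duty 3891.10 = 6157.51
Landed cost = invoice 17590.01 + 6157.51 = 23747.52

Total landed cost: EUR 23747.52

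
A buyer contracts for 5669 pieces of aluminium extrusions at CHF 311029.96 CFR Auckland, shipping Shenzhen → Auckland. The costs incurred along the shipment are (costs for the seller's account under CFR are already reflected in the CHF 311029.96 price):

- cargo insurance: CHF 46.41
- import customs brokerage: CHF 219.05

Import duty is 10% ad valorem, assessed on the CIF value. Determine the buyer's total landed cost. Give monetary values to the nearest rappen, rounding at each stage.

Total landed cost: CHF 342403.06

CFR: the seller pays costs through ocean freight to the destination port, but not insurance.
CIF value = CFR price + insurance = 311029.96 + 46.41 = 311076.37
Import duty = 311076.37 × 10% = 31107.64
Buyer bears: insurance 46.41 + brokerage 219.05 + duty 31107.64 = 31373.10
Landed cost = invoice 311029.96 + 31373.10 = 342403.06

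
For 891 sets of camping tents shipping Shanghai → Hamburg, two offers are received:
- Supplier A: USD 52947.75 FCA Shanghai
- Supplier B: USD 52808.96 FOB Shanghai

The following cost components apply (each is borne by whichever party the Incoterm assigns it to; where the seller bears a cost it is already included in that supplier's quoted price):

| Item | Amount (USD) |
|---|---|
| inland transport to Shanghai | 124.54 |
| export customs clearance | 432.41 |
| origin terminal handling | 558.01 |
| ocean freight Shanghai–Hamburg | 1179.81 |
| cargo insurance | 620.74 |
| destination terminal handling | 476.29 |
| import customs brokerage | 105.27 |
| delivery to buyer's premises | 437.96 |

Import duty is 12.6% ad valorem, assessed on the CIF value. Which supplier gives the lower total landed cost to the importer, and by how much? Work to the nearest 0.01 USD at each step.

Supplier A (FCA):
CIF value = FCA price + origin terminal + freight + insurance = 52947.75 + 558.01 + 1179.81 + 620.74 = 55306.31
Import duty = 55306.31 × 12.6% = 6968.60
Buyer bears (A): 558.01 + 1179.81 + 620.74 + 476.29 + 105.27 + 437.96 = 3378.08
Landed cost (A) = invoice 52947.75 + 3378.08 + duty 6968.60 = 63294.43
Supplier B (FOB):
CIF value = FOB price + freight + insurance = 52808.96 + 1179.81 + 620.74 = 54609.51
Import duty = 54609.51 × 12.6% = 6880.80
Buyer bears (B): 1179.81 + 620.74 + 476.29 + 105.27 + 437.96 = 2820.07
Landed cost (B) = invoice 52808.96 + 2820.07 + duty 6880.80 = 62509.83
Difference = |63294.43 − 62509.83| = 784.60

Supplier B is cheaper by USD 784.60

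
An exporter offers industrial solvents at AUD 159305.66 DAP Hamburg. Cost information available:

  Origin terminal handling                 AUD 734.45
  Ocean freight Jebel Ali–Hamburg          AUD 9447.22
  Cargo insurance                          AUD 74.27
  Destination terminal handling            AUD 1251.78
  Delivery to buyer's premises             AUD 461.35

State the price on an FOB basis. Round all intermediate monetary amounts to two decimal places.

Not relevant to the conversion: origin terminal — on the seller under both DAP and FOB; already in the DAP price and stays in the FOB price.
From DAP to FOB, the seller no longer bears: freight, insurance, destination terminal, delivery.
FOB price = 159305.66 − 9447.22 − 74.27 − 1251.78 − 461.35 = 148071.04

FOB price: AUD 148071.04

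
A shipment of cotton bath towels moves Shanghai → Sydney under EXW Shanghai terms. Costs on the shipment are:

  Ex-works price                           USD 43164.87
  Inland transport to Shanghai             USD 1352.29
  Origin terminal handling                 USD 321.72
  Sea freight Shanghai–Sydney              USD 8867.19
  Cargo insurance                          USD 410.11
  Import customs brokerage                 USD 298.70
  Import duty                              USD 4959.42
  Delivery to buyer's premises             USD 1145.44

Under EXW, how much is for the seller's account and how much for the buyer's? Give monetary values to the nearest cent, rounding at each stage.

EXW: the seller makes goods available at their premises; the buyer bears all onward costs.
Seller's account: goods 43164.87 = 43164.87
Buyer's account: inland to port 1352.29 + origin terminal 321.72 + freight 8867.19 + insurance 410.11 + brokerage 298.70 + duty 4959.42 + delivery 1145.44 = 17354.87

Seller: USD 43164.87; buyer: USD 17354.87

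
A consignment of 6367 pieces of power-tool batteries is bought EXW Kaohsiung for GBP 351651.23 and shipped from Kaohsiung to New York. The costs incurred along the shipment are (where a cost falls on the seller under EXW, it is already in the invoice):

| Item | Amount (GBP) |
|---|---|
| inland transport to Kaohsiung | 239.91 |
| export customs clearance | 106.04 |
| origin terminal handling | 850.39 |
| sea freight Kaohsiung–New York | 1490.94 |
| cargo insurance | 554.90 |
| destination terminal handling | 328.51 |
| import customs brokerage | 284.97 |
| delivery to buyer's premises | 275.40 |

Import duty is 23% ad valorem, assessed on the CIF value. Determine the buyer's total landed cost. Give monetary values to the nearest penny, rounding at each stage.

Total landed cost: GBP 437407.77

EXW: the seller makes goods available at their premises; the buyer bears all onward costs.
CIF value = EXW price + inland to port + export clearance + origin terminal + freight + insurance = 351651.23 + 239.91 + 106.04 + 850.39 + 1490.94 + 554.90 = 354893.41
Import duty = 354893.41 × 23% = 81625.48
Buyer bears: inland to port 239.91 + export clearance 106.04 + origin terminal 850.39 + freight 1490.94 + insurance 554.90 + destination terminal 328.51 + brokerage 284.97 + delivery 275.40 + duty 81625.48 = 85756.54
Landed cost = invoice 351651.23 + 85756.54 = 437407.77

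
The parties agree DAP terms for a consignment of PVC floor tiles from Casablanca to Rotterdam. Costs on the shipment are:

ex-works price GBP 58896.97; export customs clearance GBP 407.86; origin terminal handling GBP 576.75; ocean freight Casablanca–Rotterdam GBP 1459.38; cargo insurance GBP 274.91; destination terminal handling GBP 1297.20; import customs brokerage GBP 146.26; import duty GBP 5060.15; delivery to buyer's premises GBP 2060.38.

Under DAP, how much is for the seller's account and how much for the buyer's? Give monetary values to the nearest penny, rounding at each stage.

DAP: the seller bears all costs to the named destination except import duty and clearance.
Seller's account: goods 58896.97 + export clearance 407.86 + origin terminal 576.75 + freight 1459.38 + insurance 274.91 + destination terminal 1297.20 + delivery 2060.38 = 64973.45
Buyer's account: brokerage 146.26 + duty 5060.15 = 5206.41

Seller: GBP 64973.45; buyer: GBP 5206.41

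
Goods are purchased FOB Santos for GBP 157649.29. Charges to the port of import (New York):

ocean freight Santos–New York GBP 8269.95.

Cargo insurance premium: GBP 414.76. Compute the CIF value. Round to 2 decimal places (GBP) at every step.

CIF value: GBP 166334.00

CIF = FOB price + freight + insurance
CIF = 157649.29 + 8269.95 + 414.76 = 166334.00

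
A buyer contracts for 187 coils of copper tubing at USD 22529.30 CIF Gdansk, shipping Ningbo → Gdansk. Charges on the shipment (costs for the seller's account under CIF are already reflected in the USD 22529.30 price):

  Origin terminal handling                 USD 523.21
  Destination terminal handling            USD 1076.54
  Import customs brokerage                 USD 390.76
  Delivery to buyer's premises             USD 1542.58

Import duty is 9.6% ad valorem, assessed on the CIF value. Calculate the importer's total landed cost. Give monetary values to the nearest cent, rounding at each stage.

CIF: the seller pays costs through ocean freight and marine insurance to the destination port.
Already in the invoice (seller's account under CIF): origin terminal — exclude.
The CIF price already equals the CIF value: 22529.30
Import duty = 22529.30 × 9.6% = 2162.81
Buyer bears: destination terminal 1076.54 + brokerage 390.76 + delivery 1542.58 + duty 2162.81 = 5172.69
Landed cost = invoice 22529.30 + 5172.69 = 27701.99

Total landed cost: USD 27701.99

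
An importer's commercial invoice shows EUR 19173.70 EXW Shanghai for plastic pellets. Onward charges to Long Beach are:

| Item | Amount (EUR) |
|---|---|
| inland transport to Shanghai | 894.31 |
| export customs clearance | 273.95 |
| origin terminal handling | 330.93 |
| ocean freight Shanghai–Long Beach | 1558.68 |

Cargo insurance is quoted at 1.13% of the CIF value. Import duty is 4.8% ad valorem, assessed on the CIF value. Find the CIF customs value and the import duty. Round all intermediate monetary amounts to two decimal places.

Let C be the CIF value. C = EXW price + pre-shipment costs + freight + 1.13% × C
C − 1.13% × C = 19173.70 + 894.31 + 273.95 + 330.93 + 1558.68
0.9887 × C = 22231.57
C = 22231.57 / 0.9887 = 22485.66
Insurance premium = 1.13% × 22485.66 = 254.09
Import duty = 22485.66 × 4.8% = 1079.31

CIF value: EUR 22485.66; import duty: EUR 1079.31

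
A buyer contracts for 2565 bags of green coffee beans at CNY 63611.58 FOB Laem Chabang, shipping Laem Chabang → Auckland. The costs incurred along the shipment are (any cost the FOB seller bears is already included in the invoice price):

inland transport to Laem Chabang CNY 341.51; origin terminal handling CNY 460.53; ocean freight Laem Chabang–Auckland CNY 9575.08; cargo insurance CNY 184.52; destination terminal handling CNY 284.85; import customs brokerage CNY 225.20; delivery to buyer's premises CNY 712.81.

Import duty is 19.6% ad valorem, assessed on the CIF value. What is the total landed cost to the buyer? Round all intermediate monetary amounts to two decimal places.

Total landed cost: CNY 88974.79

FOB: the seller bears costs until goods are on board at the origin port; the buyer bears freight, insurance and all costs thereafter.
Already in the invoice (seller's account under FOB): inland to port, origin terminal — exclude.
CIF value = FOB price + freight + insurance = 63611.58 + 9575.08 + 184.52 = 73371.18
Import duty = 73371.18 × 19.6% = 14380.75
Buyer bears: freight 9575.08 + insurance 184.52 + destination terminal 284.85 + brokerage 225.20 + delivery 712.81 + duty 14380.75 = 25363.21
Landed cost = invoice 63611.58 + 25363.21 = 88974.79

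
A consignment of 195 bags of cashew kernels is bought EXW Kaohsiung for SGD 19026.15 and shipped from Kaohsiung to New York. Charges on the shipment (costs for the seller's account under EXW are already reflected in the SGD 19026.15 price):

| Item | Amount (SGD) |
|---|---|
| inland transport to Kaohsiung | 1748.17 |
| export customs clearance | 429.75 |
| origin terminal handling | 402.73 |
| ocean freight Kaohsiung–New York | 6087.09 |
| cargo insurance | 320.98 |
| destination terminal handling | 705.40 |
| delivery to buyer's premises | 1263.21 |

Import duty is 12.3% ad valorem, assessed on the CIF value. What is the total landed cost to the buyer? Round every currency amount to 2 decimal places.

Total landed cost: SGD 33429.31

EXW: the seller makes goods available at their premises; the buyer bears all onward costs.
CIF value = EXW price + inland to port + export clearance + origin terminal + freight + insurance = 19026.15 + 1748.17 + 429.75 + 402.73 + 6087.09 + 320.98 = 28014.87
Import duty = 28014.87 × 12.3% = 3445.83
Buyer bears: inland to port 1748.17 + export clearance 429.75 + origin terminal 402.73 + freight 6087.09 + insurance 320.98 + destination terminal 705.40 + delivery 1263.21 + duty 3445.83 = 14403.16
Landed cost = invoice 19026.15 + 14403.16 = 33429.31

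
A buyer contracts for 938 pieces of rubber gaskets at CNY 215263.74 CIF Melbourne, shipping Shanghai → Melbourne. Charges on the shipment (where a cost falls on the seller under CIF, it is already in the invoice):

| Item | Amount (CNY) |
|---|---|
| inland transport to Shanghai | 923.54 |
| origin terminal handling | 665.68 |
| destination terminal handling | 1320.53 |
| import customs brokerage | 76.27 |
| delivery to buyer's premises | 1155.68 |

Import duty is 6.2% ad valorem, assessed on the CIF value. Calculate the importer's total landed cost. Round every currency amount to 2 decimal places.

Total landed cost: CNY 231162.57

CIF: the seller pays costs through ocean freight and marine insurance to the destination port.
Already in the invoice (seller's account under CIF): inland to port, origin terminal — exclude.
The CIF price already equals the CIF value: 215263.74
Import duty = 215263.74 × 6.2% = 13346.35
Buyer bears: destination terminal 1320.53 + brokerage 76.27 + delivery 1155.68 + duty 13346.35 = 15898.83
Landed cost = invoice 215263.74 + 15898.83 = 231162.57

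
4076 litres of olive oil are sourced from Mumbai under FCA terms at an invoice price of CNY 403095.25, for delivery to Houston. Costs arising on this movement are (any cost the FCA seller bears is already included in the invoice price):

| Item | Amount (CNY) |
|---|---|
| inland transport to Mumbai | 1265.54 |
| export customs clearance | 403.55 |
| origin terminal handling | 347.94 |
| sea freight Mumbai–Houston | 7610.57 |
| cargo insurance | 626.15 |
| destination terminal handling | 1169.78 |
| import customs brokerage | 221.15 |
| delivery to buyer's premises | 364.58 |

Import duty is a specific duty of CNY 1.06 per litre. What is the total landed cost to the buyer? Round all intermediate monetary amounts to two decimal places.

Total landed cost: CNY 417755.98

FCA: the seller delivers export-cleared goods to the carrier; the buyer bears costs from that point.
Already in the invoice (seller's account under FCA): inland to port, export clearance — exclude.
CIF value = FCA price + origin terminal + freight + insurance = 403095.25 + 347.94 + 7610.57 + 626.15 = 411679.91
Import duty = 4076 × 1.06 = 4320.56
Buyer bears: origin terminal 347.94 + freight 7610.57 + insurance 626.15 + destination terminal 1169.78 + brokerage 221.15 + delivery 364.58 + duty 4320.56 = 14660.73
Landed cost = invoice 403095.25 + 14660.73 = 417755.98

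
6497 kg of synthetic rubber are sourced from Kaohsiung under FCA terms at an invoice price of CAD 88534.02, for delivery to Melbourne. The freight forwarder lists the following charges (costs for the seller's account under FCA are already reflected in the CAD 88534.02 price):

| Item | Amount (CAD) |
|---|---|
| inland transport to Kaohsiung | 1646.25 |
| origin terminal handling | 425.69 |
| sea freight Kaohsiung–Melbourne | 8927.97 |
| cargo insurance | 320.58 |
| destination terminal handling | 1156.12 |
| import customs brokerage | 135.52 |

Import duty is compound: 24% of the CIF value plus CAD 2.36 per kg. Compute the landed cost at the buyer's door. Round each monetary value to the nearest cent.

FCA: the seller delivers export-cleared goods to the carrier; the buyer bears costs from that point.
Already in the invoice (seller's account under FCA): inland to port — exclude.
CIF value = FCA price + origin terminal + freight + insurance = 88534.02 + 425.69 + 8927.97 + 320.58 = 98208.26
Ad valorem component: 98208.26 × 24% = 23569.98
Specific component: 6497 × 2.36 = 15332.92
Import duty = 23569.98 + 15332.92 = 38902.90
Buyer bears: origin terminal 425.69 + freight 8927.97 + insurance 320.58 + destination terminal 1156.12 + brokerage 135.52 + duty 38902.90 = 49868.78
Landed cost = invoice 88534.02 + 49868.78 = 138402.80

Total landed cost: CAD 138402.80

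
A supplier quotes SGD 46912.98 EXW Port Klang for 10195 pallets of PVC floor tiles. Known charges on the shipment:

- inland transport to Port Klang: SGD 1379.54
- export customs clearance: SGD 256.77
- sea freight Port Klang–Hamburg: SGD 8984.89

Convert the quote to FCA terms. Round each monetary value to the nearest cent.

Not relevant to the conversion: freight — on the buyer under both terms; not part of either seller's price.
From EXW to FCA, the seller additionally bears: inland to port, export clearance.
FCA price = 46912.98 + 1379.54 + 256.77 = 48549.29

FCA price: SGD 48549.29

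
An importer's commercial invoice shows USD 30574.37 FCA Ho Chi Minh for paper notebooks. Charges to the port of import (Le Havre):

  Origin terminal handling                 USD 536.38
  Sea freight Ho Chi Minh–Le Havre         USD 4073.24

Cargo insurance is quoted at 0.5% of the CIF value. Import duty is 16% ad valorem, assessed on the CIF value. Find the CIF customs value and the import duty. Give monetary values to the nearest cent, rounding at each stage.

CIF value: USD 35360.79; import duty: USD 5657.73

Let C be the CIF value. C = FCA price + pre-shipment costs + freight + 0.5% × C
C − 0.5% × C = 30574.37 + 536.38 + 4073.24
0.995 × C = 35183.99
C = 35183.99 / 0.995 = 35360.79
Insurance premium = 0.5% × 35360.79 = 176.80
Import duty = 35360.79 × 16% = 5657.73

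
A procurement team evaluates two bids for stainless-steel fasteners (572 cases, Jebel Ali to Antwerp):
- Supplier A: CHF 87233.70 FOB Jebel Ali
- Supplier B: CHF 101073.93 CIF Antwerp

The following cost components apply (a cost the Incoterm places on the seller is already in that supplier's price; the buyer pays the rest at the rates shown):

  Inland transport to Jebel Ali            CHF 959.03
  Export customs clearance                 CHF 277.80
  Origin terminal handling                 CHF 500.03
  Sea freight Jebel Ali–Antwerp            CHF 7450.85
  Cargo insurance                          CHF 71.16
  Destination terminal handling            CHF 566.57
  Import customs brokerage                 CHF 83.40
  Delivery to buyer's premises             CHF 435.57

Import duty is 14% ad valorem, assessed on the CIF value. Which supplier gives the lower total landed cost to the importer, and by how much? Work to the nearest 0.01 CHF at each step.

Supplier A (FOB):
CIF value = FOB price + freight + insurance = 87233.70 + 7450.85 + 71.16 = 94755.71
Import duty = 94755.71 × 14% = 13265.80
Buyer bears (A): 7450.85 + 71.16 + 566.57 + 83.40 + 435.57 = 8607.55
Landed cost (A) = invoice 87233.70 + 8607.55 + duty 13265.80 = 109107.05
Supplier B (CIF):
The CIF price already equals the CIF value: 101073.93
Import duty = 101073.93 × 14% = 14150.35
Buyer bears (B): 566.57 + 83.40 + 435.57 = 1085.54
Landed cost (B) = invoice 101073.93 + 1085.54 + duty 14150.35 = 116309.82
Difference = |109107.05 − 116309.82| = 7202.77

Supplier A is cheaper by CHF 7202.77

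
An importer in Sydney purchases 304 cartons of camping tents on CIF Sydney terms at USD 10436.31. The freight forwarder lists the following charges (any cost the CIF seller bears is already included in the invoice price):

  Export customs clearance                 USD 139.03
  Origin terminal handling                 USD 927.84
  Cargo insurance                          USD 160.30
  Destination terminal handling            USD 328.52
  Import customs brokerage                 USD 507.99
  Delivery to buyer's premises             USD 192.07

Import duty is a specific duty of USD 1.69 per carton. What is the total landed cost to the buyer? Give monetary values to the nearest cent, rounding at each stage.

Total landed cost: USD 11978.65

CIF: the seller pays costs through ocean freight and marine insurance to the destination port.
Already in the invoice (seller's account under CIF): export clearance, origin terminal, insurance — exclude.
The CIF price already equals the CIF value: 10436.31
Import duty = 304 × 1.69 = 513.76
Buyer bears: destination terminal 328.52 + brokerage 507.99 + delivery 192.07 + duty 513.76 = 1542.34
Landed cost = invoice 10436.31 + 1542.34 = 11978.65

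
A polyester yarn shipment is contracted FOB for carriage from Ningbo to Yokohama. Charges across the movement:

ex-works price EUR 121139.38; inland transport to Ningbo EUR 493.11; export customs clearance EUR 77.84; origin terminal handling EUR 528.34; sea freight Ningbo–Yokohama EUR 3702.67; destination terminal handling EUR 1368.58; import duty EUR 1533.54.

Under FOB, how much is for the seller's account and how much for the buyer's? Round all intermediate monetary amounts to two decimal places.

Seller: EUR 122238.67; buyer: EUR 6604.79

FOB: the seller bears costs until goods are on board at the origin port; the buyer bears freight, insurance and all costs thereafter.
Seller's account: goods 121139.38 + inland to port 493.11 + export clearance 77.84 + origin terminal 528.34 = 122238.67
Buyer's account: freight 3702.67 + destination terminal 1368.58 + duty 1533.54 = 6604.79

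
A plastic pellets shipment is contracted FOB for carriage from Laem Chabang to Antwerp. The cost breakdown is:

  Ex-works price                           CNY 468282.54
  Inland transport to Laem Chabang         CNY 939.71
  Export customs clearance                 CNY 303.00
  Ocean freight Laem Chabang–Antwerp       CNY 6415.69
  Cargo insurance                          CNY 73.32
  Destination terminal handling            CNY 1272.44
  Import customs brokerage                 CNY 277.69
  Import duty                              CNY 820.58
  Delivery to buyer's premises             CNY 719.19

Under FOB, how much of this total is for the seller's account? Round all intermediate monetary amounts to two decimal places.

FOB: the seller bears costs until goods are on board at the origin port; the buyer bears freight, insurance and all costs thereafter.
Seller's account: goods 468282.54 + inland to port 939.71 + export clearance 303.00 = 469525.25
Buyer's account: freight 6415.69 + insurance 73.32 + destination terminal 1272.44 + brokerage 277.69 + duty 820.58 + delivery 719.19 = 9578.91

Seller's account: CNY 469525.25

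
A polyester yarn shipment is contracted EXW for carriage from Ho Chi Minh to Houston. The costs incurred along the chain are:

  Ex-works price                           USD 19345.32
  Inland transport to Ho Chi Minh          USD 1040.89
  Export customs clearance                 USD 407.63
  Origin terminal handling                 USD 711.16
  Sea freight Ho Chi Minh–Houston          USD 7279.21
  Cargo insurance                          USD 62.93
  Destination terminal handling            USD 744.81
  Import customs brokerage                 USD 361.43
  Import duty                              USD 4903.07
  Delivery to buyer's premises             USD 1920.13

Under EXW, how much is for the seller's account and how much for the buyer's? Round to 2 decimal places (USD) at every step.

EXW: the seller makes goods available at their premises; the buyer bears all onward costs.
Seller's account: goods 19345.32 = 19345.32
Buyer's account: inland to port 1040.89 + export clearance 407.63 + origin terminal 711.16 + freight 7279.21 + insurance 62.93 + destination terminal 744.81 + brokerage 361.43 + duty 4903.07 + delivery 1920.13 = 17431.26

Seller: USD 19345.32; buyer: USD 17431.26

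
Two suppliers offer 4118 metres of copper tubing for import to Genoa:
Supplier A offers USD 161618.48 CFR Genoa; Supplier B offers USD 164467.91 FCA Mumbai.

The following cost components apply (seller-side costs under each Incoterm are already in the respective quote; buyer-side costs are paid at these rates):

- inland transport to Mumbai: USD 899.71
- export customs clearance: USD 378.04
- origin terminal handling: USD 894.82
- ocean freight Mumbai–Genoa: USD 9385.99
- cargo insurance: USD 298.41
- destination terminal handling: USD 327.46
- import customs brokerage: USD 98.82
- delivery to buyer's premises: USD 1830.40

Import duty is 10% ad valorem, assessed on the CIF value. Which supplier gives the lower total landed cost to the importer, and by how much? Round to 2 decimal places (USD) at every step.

Supplier A is cheaper by USD 14443.26

Supplier A (CFR):
CIF value = CFR price + insurance = 161618.48 + 298.41 = 161916.89
Import duty = 161916.89 × 10% = 16191.69
Buyer bears (A): 298.41 + 327.46 + 98.82 + 1830.40 = 2555.09
Landed cost (A) = invoice 161618.48 + 2555.09 + duty 16191.69 = 180365.26
Supplier B (FCA):
CIF value = FCA price + origin terminal + freight + insurance = 164467.91 + 894.82 + 9385.99 + 298.41 = 175047.13
Import duty = 175047.13 × 10% = 17504.71
Buyer bears (B): 894.82 + 9385.99 + 298.41 + 327.46 + 98.82 + 1830.40 = 12835.90
Landed cost (B) = invoice 164467.91 + 12835.90 + duty 17504.71 = 194808.52
Difference = |180365.26 − 194808.52| = 14443.26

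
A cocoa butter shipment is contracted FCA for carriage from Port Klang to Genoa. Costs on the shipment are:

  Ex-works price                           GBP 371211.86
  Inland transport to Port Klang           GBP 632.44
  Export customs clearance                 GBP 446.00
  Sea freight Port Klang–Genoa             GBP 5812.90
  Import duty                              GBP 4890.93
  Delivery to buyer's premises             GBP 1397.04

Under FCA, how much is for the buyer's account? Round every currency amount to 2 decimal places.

FCA: the seller delivers export-cleared goods to the carrier; the buyer bears costs from that point.
Seller's account: goods 371211.86 + inland to port 632.44 + export clearance 446.00 = 372290.30
Buyer's account: freight 5812.90 + duty 4890.93 + delivery 1397.04 = 12100.87

Buyer's account: GBP 12100.87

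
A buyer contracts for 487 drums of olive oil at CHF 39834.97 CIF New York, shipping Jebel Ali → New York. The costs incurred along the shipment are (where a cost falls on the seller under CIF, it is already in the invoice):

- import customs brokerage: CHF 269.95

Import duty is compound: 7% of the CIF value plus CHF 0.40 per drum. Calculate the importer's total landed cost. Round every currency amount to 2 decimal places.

Total landed cost: CHF 43088.17

CIF: the seller pays costs through ocean freight and marine insurance to the destination port.
The CIF price already equals the CIF value: 39834.97
Ad valorem component: 39834.97 × 7% = 2788.45
Specific component: 487 × 0.40 = 194.80
Import duty = 2788.45 + 194.80 = 2983.25
Buyer bears: brokerage 269.95 + duty 2983.25 = 3253.20
Landed cost = invoice 39834.97 + 3253.20 = 43088.17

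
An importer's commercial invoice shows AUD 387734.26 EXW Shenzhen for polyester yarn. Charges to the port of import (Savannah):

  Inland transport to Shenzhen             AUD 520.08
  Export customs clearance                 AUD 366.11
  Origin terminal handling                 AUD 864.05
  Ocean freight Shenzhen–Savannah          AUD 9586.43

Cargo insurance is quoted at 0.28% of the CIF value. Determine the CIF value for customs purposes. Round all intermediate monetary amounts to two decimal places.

CIF value: AUD 400191.47

Let C be the CIF value. C = EXW price + pre-shipment costs + freight + 0.28% × C
C − 0.28% × C = 387734.26 + 520.08 + 366.11 + 864.05 + 9586.43
0.9972 × C = 399070.93
C = 399070.93 / 0.9972 = 400191.47
Insurance premium = 0.28% × 400191.47 = 1120.54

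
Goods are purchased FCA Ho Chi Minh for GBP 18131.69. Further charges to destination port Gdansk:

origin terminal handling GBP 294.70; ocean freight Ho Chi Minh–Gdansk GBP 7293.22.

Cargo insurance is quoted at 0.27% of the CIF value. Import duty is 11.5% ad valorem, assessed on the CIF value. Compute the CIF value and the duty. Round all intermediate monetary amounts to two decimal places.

CIF value: GBP 25789.24; import duty: GBP 2965.76

Let C be the CIF value. C = FCA price + pre-shipment costs + freight + 0.27% × C
C − 0.27% × C = 18131.69 + 294.70 + 7293.22
0.9973 × C = 25719.61
C = 25719.61 / 0.9973 = 25789.24
Insurance premium = 0.27% × 25789.24 = 69.63
Import duty = 25789.24 × 11.5% = 2965.76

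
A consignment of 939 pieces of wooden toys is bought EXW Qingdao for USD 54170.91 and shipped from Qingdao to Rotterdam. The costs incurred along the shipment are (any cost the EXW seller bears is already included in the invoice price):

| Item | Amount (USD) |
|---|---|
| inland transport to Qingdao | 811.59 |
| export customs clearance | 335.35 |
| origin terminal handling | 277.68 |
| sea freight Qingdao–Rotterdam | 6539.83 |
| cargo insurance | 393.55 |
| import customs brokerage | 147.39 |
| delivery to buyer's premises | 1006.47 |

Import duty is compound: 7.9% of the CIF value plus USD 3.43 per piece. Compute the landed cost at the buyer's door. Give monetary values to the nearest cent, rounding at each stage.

Total landed cost: USD 71843.32

EXW: the seller makes goods available at their premises; the buyer bears all onward costs.
CIF value = EXW price + inland to port + export clearance + origin terminal + freight + insurance = 54170.91 + 811.59 + 335.35 + 277.68 + 6539.83 + 393.55 = 62528.91
Ad valorem component: 62528.91 × 7.9% = 4939.78
Specific component: 939 × 3.43 = 3220.77
Import duty = 4939.78 + 3220.77 = 8160.55
Buyer bears: inland to port 811.59 + export clearance 335.35 + origin terminal 277.68 + freight 6539.83 + insurance 393.55 + brokerage 147.39 + delivery 1006.47 + duty 8160.55 = 17672.41
Landed cost = invoice 54170.91 + 17672.41 = 71843.32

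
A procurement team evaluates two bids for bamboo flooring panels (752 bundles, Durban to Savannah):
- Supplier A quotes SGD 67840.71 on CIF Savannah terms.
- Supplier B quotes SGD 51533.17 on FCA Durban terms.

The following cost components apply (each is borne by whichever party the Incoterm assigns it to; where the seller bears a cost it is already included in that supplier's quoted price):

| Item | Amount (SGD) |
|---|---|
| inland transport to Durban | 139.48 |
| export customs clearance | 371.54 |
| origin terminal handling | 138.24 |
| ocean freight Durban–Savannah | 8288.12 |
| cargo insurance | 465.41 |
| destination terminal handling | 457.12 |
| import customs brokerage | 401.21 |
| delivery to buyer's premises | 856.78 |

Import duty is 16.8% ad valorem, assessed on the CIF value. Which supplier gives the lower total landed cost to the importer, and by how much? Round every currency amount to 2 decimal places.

Supplier B is cheaper by SGD 8661.62

Supplier A (CIF):
The CIF price already equals the CIF value: 67840.71
Import duty = 67840.71 × 16.8% = 11397.24
Buyer bears (A): 457.12 + 401.21 + 856.78 = 1715.11
Landed cost (A) = invoice 67840.71 + 1715.11 + duty 11397.24 = 80953.06
Supplier B (FCA):
CIF value = FCA price + origin terminal + freight + insurance = 51533.17 + 138.24 + 8288.12 + 465.41 = 60424.94
Import duty = 60424.94 × 16.8% = 10151.39
Buyer bears (B): 138.24 + 8288.12 + 465.41 + 457.12 + 401.21 + 856.78 = 10606.88
Landed cost (B) = invoice 51533.17 + 10606.88 + duty 10151.39 = 72291.44
Difference = |80953.06 − 72291.44| = 8661.62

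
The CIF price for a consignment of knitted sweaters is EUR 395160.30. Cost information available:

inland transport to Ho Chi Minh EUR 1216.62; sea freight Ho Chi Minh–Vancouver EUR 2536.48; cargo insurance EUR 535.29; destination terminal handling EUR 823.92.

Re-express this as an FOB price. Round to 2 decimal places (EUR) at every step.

FOB price: EUR 392088.53

Not relevant to the conversion: inland to port — on the seller under both CIF and FOB; already in the CIF price and stays in the FOB price. destination terminal — on the buyer under both terms; not part of either seller's price.
From CIF to FOB, the seller no longer bears: freight, insurance.
FOB price = 395160.30 − 2536.48 − 535.29 = 392088.53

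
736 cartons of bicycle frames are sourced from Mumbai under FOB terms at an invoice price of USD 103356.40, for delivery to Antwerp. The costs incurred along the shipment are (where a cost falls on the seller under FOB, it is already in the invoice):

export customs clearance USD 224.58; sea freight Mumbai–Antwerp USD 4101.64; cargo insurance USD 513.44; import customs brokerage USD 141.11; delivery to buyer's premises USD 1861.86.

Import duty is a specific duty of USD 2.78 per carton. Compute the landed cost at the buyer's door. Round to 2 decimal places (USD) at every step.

FOB: the seller bears costs until goods are on board at the origin port; the buyer bears freight, insurance and all costs thereafter.
Already in the invoice (seller's account under FOB): export clearance — exclude.
CIF value = FOB price + freight + insurance = 103356.40 + 4101.64 + 513.44 = 107971.48
Import duty = 736 × 2.78 = 2046.08
Buyer bears: freight 4101.64 + insurance 513.44 + brokerage 141.11 + delivery 1861.86 + duty 2046.08 = 8664.13
Landed cost = invoice 103356.40 + 8664.13 = 112020.53

Total landed cost: USD 112020.53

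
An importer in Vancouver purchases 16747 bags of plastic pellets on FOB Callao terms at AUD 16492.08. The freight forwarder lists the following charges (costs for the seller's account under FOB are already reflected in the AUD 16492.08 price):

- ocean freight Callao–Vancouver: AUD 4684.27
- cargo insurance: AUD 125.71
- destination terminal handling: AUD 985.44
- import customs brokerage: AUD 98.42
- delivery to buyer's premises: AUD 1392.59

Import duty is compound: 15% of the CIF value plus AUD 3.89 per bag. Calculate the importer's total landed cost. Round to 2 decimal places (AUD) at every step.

Total landed cost: AUD 92119.65

FOB: the seller bears costs until goods are on board at the origin port; the buyer bears freight, insurance and all costs thereafter.
CIF value = FOB price + freight + insurance = 16492.08 + 4684.27 + 125.71 = 21302.06
Ad valorem component: 21302.06 × 15% = 3195.31
Specific component: 16747 × 3.89 = 65145.83
Import duty = 3195.31 + 65145.83 = 68341.14
Buyer bears: freight 4684.27 + insurance 125.71 + destination terminal 985.44 + brokerage 98.42 + delivery 1392.59 + duty 68341.14 = 75627.57
Landed cost = invoice 16492.08 + 75627.57 = 92119.65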